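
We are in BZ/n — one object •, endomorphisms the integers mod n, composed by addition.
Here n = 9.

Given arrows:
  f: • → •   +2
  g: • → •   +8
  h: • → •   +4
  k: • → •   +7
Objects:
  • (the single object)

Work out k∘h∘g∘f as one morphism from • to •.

  0 +2≡2 +8≡1 +4≡5 +7≡3  (mod 9)
⟦path⟧: +3

Answer: +3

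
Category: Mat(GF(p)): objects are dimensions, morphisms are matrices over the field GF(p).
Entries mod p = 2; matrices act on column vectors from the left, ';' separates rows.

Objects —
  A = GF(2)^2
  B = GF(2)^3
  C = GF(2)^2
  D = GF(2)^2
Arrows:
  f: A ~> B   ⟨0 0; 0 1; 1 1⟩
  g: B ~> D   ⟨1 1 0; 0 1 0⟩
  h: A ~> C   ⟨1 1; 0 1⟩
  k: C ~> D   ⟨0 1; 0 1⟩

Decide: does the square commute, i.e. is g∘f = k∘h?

Path 1 = f;g:
  e0=[1,0] f~>[0,0,1] g~>[0,0]
  e1=[0,1] f~>[0,1,1] g~>[1,1]
  composite₁ = ⟨0 1; 0 1⟩
Path 2 = h;k:
  e0=[1,0] h~>[1,0] k~>[0,0]
  e1=[0,1] h~>[1,1] k~>[1,1]
  composite₂ = ⟨0 1; 0 1⟩
Equal? YES — commutes

Answer: COMMUTES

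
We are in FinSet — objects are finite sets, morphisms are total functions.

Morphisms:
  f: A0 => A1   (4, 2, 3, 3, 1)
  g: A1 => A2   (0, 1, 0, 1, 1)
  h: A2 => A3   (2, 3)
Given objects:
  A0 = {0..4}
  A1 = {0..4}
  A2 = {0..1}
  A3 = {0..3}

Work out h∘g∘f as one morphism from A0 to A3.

  0 f=>4 g=>1 h=>3
  1 f=>2 g=>0 h=>2
  2 f=>3 g=>1 h=>3
  3 f=>3 g=>1 h=>3
  4 f=>1 g=>1 h=>3
⟦path⟧: (3, 2, 3, 3, 3)

Answer: (3, 2, 3, 3, 3)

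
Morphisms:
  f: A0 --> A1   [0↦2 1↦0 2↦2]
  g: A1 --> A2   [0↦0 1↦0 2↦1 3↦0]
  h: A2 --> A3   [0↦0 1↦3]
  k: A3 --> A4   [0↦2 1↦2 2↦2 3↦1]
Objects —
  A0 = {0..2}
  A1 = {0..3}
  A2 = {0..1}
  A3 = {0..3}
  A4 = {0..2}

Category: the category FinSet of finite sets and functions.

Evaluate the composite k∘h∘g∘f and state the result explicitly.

Answer: [0↦1 1↦2 2↦1]

Trace:
  0 f-->2 g-->1 h-->3 k-->1
  1 f-->0 g-->0 h-->0 k-->2
  2 f-->2 g-->1 h-->3 k-->1
⟦path⟧: [0↦1 1↦2 2↦1]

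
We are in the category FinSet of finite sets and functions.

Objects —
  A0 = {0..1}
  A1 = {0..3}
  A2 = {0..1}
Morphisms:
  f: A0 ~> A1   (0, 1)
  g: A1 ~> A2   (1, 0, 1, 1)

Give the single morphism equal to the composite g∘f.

  0 f~>0 g~>1
  1 f~>1 g~>0
⟦path⟧: (1, 0)

Answer: (1, 0)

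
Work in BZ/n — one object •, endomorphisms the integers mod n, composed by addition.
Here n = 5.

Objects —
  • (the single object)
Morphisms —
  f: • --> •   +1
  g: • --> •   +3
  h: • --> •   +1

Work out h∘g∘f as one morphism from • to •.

Answer: +0

Work:
  0 +1≡1 +3≡4 +1≡0  (mod 5)
composite: +0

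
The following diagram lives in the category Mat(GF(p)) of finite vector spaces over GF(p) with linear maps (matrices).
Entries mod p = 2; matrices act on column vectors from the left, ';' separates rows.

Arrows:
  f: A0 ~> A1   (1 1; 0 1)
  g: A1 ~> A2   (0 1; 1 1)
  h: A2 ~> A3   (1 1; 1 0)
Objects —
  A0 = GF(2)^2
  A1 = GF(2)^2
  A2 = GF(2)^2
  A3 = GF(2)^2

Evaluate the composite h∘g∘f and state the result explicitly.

Answer: (1 1; 0 1)

Derivation:
  e0=⟨1,0⟩ f~>⟨1,0⟩ g~>⟨0,1⟩ h~>⟨1,0⟩
  e1=⟨0,1⟩ f~>⟨1,1⟩ g~>⟨1,0⟩ h~>⟨1,1⟩
result: (1 1; 0 1)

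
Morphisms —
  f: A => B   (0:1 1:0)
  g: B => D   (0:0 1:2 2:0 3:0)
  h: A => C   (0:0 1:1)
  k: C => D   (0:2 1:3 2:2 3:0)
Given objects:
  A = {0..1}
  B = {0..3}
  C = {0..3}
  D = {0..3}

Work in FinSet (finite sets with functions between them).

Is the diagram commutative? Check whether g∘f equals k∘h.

Answer: DOES NOT COMMUTE

Work:
1) trace f;g:
  0 f=>1 g=>2
  1 f=>0 g=>0
  composite₁ = (0:2 1:0)
2) trace h;k:
  0 h=>0 k=>2
  1 h=>1 k=>3
  composite₂ = (0:2 1:3)
Equal? differ; not commutative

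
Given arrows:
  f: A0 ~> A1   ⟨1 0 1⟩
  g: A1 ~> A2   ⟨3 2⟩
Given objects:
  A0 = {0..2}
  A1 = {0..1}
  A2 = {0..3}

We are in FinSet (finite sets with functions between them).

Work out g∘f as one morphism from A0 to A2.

Answer: ⟨2 3 2⟩

Trace:
  0 f~>1 g~>2
  1 f~>0 g~>3
  2 f~>1 g~>2
⟦path⟧: ⟨2 3 2⟩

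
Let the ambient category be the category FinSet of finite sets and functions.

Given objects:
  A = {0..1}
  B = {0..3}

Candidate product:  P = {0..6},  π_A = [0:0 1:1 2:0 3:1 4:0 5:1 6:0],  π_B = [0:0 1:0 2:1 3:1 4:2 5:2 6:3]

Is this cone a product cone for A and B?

Answer: NOT A VALID PRODUCT — |P|=7 ≠ |A|·|B|=8

Trace:
|A|·|B| = 2·4 = 8;  |P| = 7
  → cardinalities differ; no bijection possible.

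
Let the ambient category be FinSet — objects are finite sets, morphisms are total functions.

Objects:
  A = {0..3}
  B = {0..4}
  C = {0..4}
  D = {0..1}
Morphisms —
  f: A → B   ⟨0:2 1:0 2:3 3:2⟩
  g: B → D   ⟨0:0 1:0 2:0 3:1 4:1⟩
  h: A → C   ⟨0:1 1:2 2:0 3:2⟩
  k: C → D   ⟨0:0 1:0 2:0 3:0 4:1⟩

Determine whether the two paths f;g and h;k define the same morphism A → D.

Answer: DOES NOT COMMUTE

Derivation:
Path 1 = f;g:
  0 f→2 g→0
  1 f→0 g→0
  2 f→3 g→1
  3 f→2 g→0
  composite₁ = ⟨0:0 1:0 2:1 3:0⟩
Path 2 = h;k:
  0 h→1 k→0
  1 h→2 k→0
  2 h→0 k→0
  3 h→2 k→0
  composite₂ = ⟨0:0 1:0 2:0 3:0⟩
Equal? differ; not commutative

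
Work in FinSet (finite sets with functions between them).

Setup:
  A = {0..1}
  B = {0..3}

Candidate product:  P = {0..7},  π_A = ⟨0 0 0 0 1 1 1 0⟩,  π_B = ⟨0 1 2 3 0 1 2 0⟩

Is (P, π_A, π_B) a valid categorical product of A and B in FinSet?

|A|·|B| = 2·4 = 8;  |P| = 8
Check the pairing map k ↦ (π_A(k), π_B(k)):
  0 : (0,0)
  1 : (0,1)
  2 : (0,2)
  3 : (0,3)
  4 : (1,0)
  5 : (1,1)
  6 : (1,2)
  7 : (0,0)  ✗ repeats pair of k=0
distinct pairs in image: 7 / 8 needed
  → (0,0) hit at k=0 and k=7

Answer: NOT A VALID PRODUCT — duplicate pair at indices 0,7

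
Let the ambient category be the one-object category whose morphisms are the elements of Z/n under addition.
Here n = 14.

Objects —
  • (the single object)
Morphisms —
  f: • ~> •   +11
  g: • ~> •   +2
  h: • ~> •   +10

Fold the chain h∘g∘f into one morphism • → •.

  0 +11≡11 +2≡13 +10≡9  (mod 14)
⟦path⟧: +9

Answer: +9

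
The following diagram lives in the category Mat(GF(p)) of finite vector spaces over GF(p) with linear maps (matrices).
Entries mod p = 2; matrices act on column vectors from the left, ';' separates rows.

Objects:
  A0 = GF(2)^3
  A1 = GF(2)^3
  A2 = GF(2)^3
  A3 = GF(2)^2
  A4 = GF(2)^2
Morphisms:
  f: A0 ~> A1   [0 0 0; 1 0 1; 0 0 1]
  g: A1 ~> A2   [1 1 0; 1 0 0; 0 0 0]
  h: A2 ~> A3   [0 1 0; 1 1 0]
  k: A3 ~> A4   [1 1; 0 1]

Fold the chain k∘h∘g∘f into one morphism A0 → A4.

  e0=⟨1,0,0⟩ f~>⟨0,1,0⟩ g~>⟨1,0,0⟩ h~>⟨0,1⟩ k~>⟨1,1⟩
  e1=⟨0,1,0⟩ f~>⟨0,0,0⟩ g~>⟨0,0,0⟩ h~>⟨0,0⟩ k~>⟨0,0⟩
  e2=⟨0,0,1⟩ f~>⟨0,1,1⟩ g~>⟨1,0,0⟩ h~>⟨0,1⟩ k~>⟨1,1⟩
composite: [1 0 1; 1 0 1]

Answer: [1 0 1; 1 0 1]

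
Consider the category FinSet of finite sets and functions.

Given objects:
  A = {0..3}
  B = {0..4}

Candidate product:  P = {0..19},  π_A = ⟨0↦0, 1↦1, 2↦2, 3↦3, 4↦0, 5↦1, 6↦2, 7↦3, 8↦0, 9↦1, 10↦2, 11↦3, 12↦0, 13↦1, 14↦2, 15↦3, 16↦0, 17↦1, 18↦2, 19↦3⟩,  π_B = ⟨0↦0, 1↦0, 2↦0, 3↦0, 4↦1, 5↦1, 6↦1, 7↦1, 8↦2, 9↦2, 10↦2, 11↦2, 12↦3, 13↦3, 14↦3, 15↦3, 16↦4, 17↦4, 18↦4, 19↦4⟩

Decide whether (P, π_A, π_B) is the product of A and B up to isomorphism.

Answer: VALID PRODUCT

Derivation:
|A|·|B| = 4·5 = 20;  |P| = 20
Check the pairing map k ↦ (π_A(k), π_B(k)):
  0 ↦ (0,0)
  1 ↦ (1,0)
  2 ↦ (2,0)
  3 ↦ (3,0)
  4 ↦ (0,1)
  5 ↦ (1,1)
  6 ↦ (2,1)
  7 ↦ (3,1)
  8 ↦ (0,2)
  9 ↦ (1,2)
  10 ↦ (2,2)
  11 ↦ (3,2)
  12 ↦ (0,3)
  13 ↦ (1,3)
  14 ↦ (2,3)
  15 ↦ (3,3)
  16 ↦ (0,4)
  17 ↦ (1,4)
  18 ↦ (2,4)
  19 ↦ (3,4)
distinct pairs in image: 20 / 20 needed
  → bijection onto A×B; projections well-typed.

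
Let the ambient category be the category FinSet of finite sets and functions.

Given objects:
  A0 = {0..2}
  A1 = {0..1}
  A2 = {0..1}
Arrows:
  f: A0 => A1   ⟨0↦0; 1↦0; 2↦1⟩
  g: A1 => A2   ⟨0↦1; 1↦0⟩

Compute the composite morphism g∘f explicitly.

  0 f=>0 g=>1
  1 f=>0 g=>1
  2 f=>1 g=>0
⟦path⟧: ⟨0↦1; 1↦1; 2↦0⟩

Answer: ⟨0↦1; 1↦1; 2↦0⟩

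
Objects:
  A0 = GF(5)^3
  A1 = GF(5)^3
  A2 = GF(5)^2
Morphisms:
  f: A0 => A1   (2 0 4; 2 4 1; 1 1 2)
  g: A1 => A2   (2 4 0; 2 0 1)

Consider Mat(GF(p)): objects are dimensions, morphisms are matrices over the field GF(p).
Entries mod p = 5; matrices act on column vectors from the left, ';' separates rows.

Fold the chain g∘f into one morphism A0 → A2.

Answer: (2 1 2; 0 1 0)

Work:
  e0=[1,0,0] f=>[2,2,1] g=>[2,0]
  e1=[0,1,0] f=>[0,4,1] g=>[1,1]
  e2=[0,0,1] f=>[4,1,2] g=>[2,0]
⟦path⟧: (2 1 2; 0 1 0)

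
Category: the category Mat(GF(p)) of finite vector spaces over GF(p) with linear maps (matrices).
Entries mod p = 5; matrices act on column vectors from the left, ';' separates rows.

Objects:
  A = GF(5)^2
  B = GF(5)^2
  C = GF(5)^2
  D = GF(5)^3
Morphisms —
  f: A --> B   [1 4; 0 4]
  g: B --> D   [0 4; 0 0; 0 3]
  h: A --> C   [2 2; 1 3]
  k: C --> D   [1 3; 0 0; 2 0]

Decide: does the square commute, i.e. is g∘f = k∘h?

Answer: DOES NOT COMMUTE

Work:
1) trace f;g:
  e0=⟨1,0⟩ f-->⟨1,0⟩ g-->⟨0,0,0⟩
  e1=⟨0,1⟩ f-->⟨4,4⟩ g-->⟨1,0,2⟩
  composite₁ = [0 1; 0 0; 0 2]
2) trace h;k:
  e0=⟨1,0⟩ h-->⟨2,1⟩ k-->⟨0,0,4⟩
  e1=⟨0,1⟩ h-->⟨2,3⟩ k-->⟨1,0,4⟩
  composite₂ = [0 1; 0 0; 4 4]
Equal? differ; not commutative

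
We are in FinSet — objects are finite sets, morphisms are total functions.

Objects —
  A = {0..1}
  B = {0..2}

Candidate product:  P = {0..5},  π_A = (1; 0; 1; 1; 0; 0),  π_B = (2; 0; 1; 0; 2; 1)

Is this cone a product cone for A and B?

|A|·|B| = 2·3 = 6;  |P| = 6
Check the pairing map k ↦ (π_A(k), π_B(k)):
  0 ↦ (1,2)
  1 ↦ (0,0)
  2 ↦ (1,1)
  3 ↦ (1,0)
  4 ↦ (0,2)
  5 ↦ (0,1)
distinct pairs in image: 6 / 6 needed
  → bijection onto A×B; projections well-typed.

Answer: VALID PRODUCT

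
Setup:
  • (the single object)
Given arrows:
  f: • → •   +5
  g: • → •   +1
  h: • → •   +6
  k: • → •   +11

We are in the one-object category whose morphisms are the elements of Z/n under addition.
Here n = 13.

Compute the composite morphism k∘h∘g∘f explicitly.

Answer: +10

Derivation:
  0 +5≡5 +1≡6 +6≡12 +11≡10  (mod 13)
⟦path⟧: +10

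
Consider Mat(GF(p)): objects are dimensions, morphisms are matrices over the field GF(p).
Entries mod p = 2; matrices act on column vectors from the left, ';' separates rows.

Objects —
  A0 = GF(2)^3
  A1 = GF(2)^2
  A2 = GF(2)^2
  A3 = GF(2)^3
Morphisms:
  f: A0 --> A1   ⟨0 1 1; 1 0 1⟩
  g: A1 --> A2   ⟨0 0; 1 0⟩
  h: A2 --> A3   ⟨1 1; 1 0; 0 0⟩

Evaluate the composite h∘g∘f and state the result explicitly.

  e0=(1,0,0) f-->(0,1) g-->(0,0) h-->(0,0,0)
  e1=(0,1,0) f-->(1,0) g-->(0,1) h-->(1,0,0)
  e2=(0,0,1) f-->(1,1) g-->(0,1) h-->(1,0,0)
⟦path⟧: ⟨0 1 1; 0 0 0; 0 0 0⟩

Answer: ⟨0 1 1; 0 0 0; 0 0 0⟩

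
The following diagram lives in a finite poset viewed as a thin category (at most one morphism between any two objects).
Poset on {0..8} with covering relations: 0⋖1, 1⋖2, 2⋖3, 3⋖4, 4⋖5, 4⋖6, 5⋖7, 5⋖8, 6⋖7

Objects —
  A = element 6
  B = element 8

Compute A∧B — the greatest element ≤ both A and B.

Lower bounds of A=6 and B=8: {0,1,2,3,4}
  0 ⊑ 4
  1 ⊑ 4
  2 ⊑ 4
  3 ⊑ 4
  4 ⊑ 4
glb = 4

Answer: A∧B = 4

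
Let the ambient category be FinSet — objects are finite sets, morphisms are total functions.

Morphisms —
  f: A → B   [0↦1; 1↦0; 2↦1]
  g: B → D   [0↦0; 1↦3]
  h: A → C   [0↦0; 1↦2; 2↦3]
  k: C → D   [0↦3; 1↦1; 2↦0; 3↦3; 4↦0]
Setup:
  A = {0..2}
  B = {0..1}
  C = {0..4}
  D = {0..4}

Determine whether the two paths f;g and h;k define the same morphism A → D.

1) trace f;g:
  0 f→1 g→3
  1 f→0 g→0
  2 f→1 g→3
  ⟦path⟧₁ = [0↦3; 1↦0; 2↦3]
2) trace h;k:
  0 h→0 k→3
  1 h→2 k→0
  2 h→3 k→3
  ⟦path⟧₂ = [0↦3; 1↦0; 2↦3]
Equal? same morphism ✓

Answer: COMMUTES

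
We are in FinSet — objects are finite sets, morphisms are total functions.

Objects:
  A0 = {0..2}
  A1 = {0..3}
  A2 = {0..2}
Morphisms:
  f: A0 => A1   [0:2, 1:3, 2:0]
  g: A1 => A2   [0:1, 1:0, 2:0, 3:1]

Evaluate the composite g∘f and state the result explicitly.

  0 f=>2 g=>0
  1 f=>3 g=>1
  2 f=>0 g=>1
result: [0:0, 1:1, 2:1]

Answer: [0:0, 1:1, 2:1]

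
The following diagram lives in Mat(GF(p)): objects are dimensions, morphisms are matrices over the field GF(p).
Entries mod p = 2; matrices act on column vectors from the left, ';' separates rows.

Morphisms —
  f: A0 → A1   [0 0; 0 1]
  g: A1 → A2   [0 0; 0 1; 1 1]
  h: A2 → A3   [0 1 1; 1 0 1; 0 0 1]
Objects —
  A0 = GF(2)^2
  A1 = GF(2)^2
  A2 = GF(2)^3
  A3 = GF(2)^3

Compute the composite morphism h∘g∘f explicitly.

  e0=[1,0] f→[0,0] g→[0,0,0] h→[0,0,0]
  e1=[0,1] f→[0,1] g→[0,1,1] h→[0,1,1]
result: [0 0; 0 1; 0 1]

Answer: [0 0; 0 1; 0 1]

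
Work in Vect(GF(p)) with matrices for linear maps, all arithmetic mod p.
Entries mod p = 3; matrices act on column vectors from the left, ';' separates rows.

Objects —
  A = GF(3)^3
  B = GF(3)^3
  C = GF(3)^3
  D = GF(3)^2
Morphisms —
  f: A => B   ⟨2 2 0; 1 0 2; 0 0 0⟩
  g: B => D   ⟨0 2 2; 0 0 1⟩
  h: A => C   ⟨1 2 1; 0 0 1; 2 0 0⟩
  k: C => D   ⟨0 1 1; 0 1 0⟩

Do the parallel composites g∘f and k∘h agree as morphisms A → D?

Answer: DOES NOT COMMUTE

Trace:
1) trace f;g:
  e0=(1,0,0) f=>(2,1,0) g=>(2,0)
  e1=(0,1,0) f=>(2,0,0) g=>(0,0)
  e2=(0,0,1) f=>(0,2,0) g=>(1,0)
  composite₁ = ⟨2 0 1; 0 0 0⟩
2) trace h;k:
  e0=(1,0,0) h=>(1,0,2) k=>(2,0)
  e1=(0,1,0) h=>(2,0,0) k=>(0,0)
  e2=(0,0,1) h=>(1,1,0) k=>(1,1)
  composite₂ = ⟨2 0 1; 0 0 1⟩
Equal? differ; not commutative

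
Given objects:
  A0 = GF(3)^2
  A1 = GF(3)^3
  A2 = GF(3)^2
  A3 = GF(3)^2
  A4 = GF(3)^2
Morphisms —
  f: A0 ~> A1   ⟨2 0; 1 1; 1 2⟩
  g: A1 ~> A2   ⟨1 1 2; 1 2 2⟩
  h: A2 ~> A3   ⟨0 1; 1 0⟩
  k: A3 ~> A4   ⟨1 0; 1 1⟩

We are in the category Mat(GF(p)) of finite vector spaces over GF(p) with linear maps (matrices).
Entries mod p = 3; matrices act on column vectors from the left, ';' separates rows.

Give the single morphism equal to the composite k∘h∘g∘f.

Answer: ⟨0 0; 2 2⟩

Work:
  e0=(1,0) f~>(2,1,1) g~>(2,0) h~>(0,2) k~>(0,2)
  e1=(0,1) f~>(0,1,2) g~>(2,0) h~>(0,2) k~>(0,2)
result: ⟨0 0; 2 2⟩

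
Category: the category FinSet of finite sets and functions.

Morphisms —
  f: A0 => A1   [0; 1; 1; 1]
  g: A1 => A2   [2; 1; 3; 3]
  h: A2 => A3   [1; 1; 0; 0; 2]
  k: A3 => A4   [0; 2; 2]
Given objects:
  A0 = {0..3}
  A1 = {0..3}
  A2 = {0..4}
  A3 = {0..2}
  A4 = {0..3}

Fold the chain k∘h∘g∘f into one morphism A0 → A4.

Answer: [0; 2; 2; 2]

Trace:
  0 f=>0 g=>2 h=>0 k=>0
  1 f=>1 g=>1 h=>1 k=>2
  2 f=>1 g=>1 h=>1 k=>2
  3 f=>1 g=>1 h=>1 k=>2
composite: [0; 2; 2; 2]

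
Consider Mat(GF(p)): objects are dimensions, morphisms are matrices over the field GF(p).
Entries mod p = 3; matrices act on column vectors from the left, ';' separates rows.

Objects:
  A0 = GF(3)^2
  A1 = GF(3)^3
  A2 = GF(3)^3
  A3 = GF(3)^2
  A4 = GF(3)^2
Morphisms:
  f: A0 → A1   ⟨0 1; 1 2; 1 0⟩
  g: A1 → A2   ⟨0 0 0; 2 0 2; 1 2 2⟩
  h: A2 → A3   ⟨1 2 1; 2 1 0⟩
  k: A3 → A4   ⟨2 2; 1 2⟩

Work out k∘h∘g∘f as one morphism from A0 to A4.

Answer: ⟨2 1; 0 1⟩

Work:
  e0=⟨1,0⟩ f→⟨0,1,1⟩ g→⟨0,2,1⟩ h→⟨2,2⟩ k→⟨2,0⟩
  e1=⟨0,1⟩ f→⟨1,2,0⟩ g→⟨0,2,2⟩ h→⟨0,2⟩ k→⟨1,1⟩
result: ⟨2 1; 0 1⟩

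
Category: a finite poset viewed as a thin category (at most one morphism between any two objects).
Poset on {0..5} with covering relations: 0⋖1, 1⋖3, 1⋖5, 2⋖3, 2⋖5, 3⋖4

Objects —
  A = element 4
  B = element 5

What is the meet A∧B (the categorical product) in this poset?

{x : x<=A ∧ x<=B} = {0,1,2}  (A=4, B=5)
  maximal lower bounds 1 and 2 are incomparable: neither 1<=2 nor 2<=1
→ no greatest lower bound exists

Answer: NO MEET EXISTS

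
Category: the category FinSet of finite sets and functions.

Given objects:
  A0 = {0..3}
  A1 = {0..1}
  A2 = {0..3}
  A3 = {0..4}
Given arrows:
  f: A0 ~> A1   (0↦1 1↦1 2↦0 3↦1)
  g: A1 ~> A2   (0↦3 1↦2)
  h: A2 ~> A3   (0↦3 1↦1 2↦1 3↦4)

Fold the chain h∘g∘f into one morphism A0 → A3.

  0 f~>1 g~>2 h~>1
  1 f~>1 g~>2 h~>1
  2 f~>0 g~>3 h~>4
  3 f~>1 g~>2 h~>1
composite: (0↦1 1↦1 2↦4 3↦1)

Answer: (0↦1 1↦1 2↦4 3↦1)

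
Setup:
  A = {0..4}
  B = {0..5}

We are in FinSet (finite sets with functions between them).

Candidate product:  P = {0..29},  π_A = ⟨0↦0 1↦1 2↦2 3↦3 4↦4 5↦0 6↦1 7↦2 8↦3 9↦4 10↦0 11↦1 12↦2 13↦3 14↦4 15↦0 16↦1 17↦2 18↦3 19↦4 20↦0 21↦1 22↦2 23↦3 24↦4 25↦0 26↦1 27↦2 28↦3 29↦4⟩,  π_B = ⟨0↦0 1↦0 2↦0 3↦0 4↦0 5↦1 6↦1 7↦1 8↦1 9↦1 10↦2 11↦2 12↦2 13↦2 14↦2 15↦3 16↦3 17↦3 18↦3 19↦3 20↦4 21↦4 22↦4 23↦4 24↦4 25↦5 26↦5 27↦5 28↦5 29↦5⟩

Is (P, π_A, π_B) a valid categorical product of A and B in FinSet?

|A|·|B| = 5·6 = 30;  |P| = 30
Check the pairing map k ↦ (π_A(k), π_B(k)):
  0 ↦ (0,0)
  1 ↦ (1,0)
  2 ↦ (2,0)
  3 ↦ (3,0)
  4 ↦ (4,0)
  5 ↦ (0,1)
  6 ↦ (1,1)
  7 ↦ (2,1)
  8 ↦ (3,1)
  9 ↦ (4,1)
  10 ↦ (0,2)
  11 ↦ (1,2)
  12 ↦ (2,2)
  13 ↦ (3,2)
  14 ↦ (4,2)
  15 ↦ (0,3)
  16 ↦ (1,3)
  17 ↦ (2,3)
  18 ↦ (3,3)
  19 ↦ (4,3)
  20 ↦ (0,4)
  21 ↦ (1,4)
  22 ↦ (2,4)
  23 ↦ (3,4)
  24 ↦ (4,4)
  25 ↦ (0,5)
  26 ↦ (1,5)
  27 ↦ (2,5)
  28 ↦ (3,5)
  29 ↦ (4,5)
distinct pairs in image: 30 / 30 needed
  → bijection onto A×B; projections well-typed.

Answer: VALID PRODUCT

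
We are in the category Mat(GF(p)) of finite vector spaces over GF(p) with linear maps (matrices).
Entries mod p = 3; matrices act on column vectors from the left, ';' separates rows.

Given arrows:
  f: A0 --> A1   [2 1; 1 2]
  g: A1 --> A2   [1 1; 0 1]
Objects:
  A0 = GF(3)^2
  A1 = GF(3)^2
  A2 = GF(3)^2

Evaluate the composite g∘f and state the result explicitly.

Answer: [0 0; 1 2]

Trace:
  e0=(1,0) f-->(2,1) g-->(0,1)
  e1=(0,1) f-->(1,2) g-->(0,2)
⟦path⟧: [0 0; 1 2]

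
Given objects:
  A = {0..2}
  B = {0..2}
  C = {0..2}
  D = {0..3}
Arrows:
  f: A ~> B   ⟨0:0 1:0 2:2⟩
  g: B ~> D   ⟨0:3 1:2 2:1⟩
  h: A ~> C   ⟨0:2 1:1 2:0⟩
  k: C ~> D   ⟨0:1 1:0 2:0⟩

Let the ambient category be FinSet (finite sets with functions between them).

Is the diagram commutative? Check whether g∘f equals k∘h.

Answer: DOES NOT COMMUTE

Derivation:
1) trace f;g:
  0 f~>0 g~>3
  1 f~>0 g~>3
  2 f~>2 g~>1
  result₁ = ⟨0:3 1:3 2:1⟩
2) trace h;k:
  0 h~>2 k~>0
  1 h~>1 k~>0
  2 h~>0 k~>1
  result₂ = ⟨0:0 1:0 2:1⟩
Equal? differ; not commutative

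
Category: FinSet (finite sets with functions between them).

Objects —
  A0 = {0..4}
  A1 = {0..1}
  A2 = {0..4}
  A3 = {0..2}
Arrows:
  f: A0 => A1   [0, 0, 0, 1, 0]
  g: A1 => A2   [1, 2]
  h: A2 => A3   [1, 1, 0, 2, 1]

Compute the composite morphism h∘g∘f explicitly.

Answer: [1, 1, 1, 0, 1]

Work:
  0 f=>0 g=>1 h=>1
  1 f=>0 g=>1 h=>1
  2 f=>0 g=>1 h=>1
  3 f=>1 g=>2 h=>0
  4 f=>0 g=>1 h=>1
result: [1, 1, 1, 0, 1]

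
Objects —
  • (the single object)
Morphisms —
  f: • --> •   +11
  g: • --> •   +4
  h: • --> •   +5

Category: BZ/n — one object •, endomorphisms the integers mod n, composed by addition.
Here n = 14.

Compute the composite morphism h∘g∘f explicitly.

Answer: +6

Derivation:
  0 +11≡11 +4≡1 +5≡6  (mod 14)
⟦path⟧: +6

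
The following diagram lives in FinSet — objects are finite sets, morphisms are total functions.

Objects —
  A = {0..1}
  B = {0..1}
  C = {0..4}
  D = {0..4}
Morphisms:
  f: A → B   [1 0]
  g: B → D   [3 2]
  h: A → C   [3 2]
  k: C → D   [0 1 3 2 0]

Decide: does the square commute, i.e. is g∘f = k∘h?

1) trace f;g:
  0 f→1 g→2
  1 f→0 g→3
  result₁ = [2 3]
2) trace h;k:
  0 h→3 k→2
  1 h→2 k→3
  result₂ = [2 3]
Equal? same morphism ✓

Answer: COMMUTES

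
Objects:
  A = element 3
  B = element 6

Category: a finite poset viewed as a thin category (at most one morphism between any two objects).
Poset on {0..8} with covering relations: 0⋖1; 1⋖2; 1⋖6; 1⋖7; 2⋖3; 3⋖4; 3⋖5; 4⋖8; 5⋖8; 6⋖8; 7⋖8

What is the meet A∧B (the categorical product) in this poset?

{x : x≤A ∧ x≤B} = {0,1}  (A=3, B=6)
  0 ≤ 1
  1 ≤ 1
glb = 1

Answer: A∧B = 1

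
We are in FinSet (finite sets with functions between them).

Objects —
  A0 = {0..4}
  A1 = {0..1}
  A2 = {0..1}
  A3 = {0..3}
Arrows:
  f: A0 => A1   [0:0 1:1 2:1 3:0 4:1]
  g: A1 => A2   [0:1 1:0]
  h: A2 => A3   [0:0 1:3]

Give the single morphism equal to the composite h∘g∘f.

  0 f=>0 g=>1 h=>3
  1 f=>1 g=>0 h=>0
  2 f=>1 g=>0 h=>0
  3 f=>0 g=>1 h=>3
  4 f=>1 g=>0 h=>0
⟦path⟧: [0:3 1:0 2:0 3:3 4:0]

Answer: [0:3 1:0 2:0 3:3 4:0]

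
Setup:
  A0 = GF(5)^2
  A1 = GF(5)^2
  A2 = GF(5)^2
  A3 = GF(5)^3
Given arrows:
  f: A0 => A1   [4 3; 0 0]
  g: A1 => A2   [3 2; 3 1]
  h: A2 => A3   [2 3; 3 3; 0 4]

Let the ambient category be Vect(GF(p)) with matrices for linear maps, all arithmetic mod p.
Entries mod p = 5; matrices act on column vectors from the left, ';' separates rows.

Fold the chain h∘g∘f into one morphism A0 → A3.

Answer: [0 0; 2 4; 3 1]

Work:
  e0=⟨1,0⟩ f=>⟨4,0⟩ g=>⟨2,2⟩ h=>⟨0,2,3⟩
  e1=⟨0,1⟩ f=>⟨3,0⟩ g=>⟨4,4⟩ h=>⟨0,4,1⟩
result: [0 0; 2 4; 3 1]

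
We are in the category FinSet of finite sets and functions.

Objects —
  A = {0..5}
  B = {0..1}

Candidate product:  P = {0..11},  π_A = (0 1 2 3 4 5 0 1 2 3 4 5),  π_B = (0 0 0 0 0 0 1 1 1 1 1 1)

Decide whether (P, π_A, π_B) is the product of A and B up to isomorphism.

Answer: VALID PRODUCT

Trace:
|A|·|B| = 6·2 = 12;  |P| = 12
Check the pairing map k ↦ (π_A(k), π_B(k)):
  0 ↦ (0,0)
  1 ↦ (1,0)
  2 ↦ (2,0)
  3 ↦ (3,0)
  4 ↦ (4,0)
  5 ↦ (5,0)
  6 ↦ (0,1)
  7 ↦ (1,1)
  8 ↦ (2,1)
  9 ↦ (3,1)
  10 ↦ (4,1)
  11 ↦ (5,1)
distinct pairs in image: 12 / 12 needed
  → bijection onto A×B; projections well-typed.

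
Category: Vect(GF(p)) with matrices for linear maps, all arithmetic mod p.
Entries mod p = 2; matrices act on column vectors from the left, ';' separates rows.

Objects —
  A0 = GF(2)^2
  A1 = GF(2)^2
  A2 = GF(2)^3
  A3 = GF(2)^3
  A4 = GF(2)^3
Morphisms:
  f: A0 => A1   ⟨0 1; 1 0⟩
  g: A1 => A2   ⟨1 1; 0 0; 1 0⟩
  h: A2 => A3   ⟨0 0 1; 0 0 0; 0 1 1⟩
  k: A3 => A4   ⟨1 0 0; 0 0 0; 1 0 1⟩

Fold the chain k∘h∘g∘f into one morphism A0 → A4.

Answer: ⟨0 1; 0 0; 0 0⟩

Trace:
  e0=⟨1,0⟩ f=>⟨0,1⟩ g=>⟨1,0,0⟩ h=>⟨0,0,0⟩ k=>⟨0,0,0⟩
  e1=⟨0,1⟩ f=>⟨1,0⟩ g=>⟨1,0,1⟩ h=>⟨1,0,1⟩ k=>⟨1,0,0⟩
composite: ⟨0 1; 0 0; 0 0⟩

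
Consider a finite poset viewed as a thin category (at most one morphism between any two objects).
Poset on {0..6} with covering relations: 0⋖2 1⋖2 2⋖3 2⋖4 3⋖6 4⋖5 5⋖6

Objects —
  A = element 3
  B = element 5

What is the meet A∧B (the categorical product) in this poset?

Lower bounds of A=3 and B=5: {0,1,2}
  0 ≤ 2
  1 ≤ 2
  2 ≤ 2
glb = 2

Answer: A∧B = 2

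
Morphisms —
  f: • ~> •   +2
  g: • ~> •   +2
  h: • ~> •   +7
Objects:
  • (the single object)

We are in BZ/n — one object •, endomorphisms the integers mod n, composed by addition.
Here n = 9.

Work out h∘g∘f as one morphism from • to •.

Answer: +2

Work:
  0 +2≡2 +2≡4 +7≡2  (mod 9)
result: +2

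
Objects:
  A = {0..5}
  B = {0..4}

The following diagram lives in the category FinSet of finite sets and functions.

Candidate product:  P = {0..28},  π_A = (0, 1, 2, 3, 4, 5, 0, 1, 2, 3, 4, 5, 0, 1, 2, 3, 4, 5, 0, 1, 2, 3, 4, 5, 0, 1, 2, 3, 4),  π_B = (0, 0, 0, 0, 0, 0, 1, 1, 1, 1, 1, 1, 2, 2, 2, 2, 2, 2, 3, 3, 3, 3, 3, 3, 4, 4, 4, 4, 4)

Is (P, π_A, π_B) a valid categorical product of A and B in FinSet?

|A|·|B| = 6·5 = 30;  |P| = 29
  → cardinalities differ; no bijection possible.

Answer: NOT A VALID PRODUCT — |P|=29 ≠ |A|·|B|=30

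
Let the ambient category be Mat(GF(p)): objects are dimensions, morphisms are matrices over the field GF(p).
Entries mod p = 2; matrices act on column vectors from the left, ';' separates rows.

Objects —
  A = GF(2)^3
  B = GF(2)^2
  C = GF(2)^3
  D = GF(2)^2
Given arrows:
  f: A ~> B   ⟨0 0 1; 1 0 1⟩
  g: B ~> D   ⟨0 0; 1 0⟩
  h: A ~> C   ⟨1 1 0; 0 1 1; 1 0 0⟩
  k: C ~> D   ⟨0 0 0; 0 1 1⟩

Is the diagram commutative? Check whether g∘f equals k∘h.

Answer: DOES NOT COMMUTE

Trace:
Path 1 = f;g:
  e0=(1,0,0) f~>(0,1) g~>(0,0)
  e1=(0,1,0) f~>(0,0) g~>(0,0)
  e2=(0,0,1) f~>(1,1) g~>(0,1)
  result₁ = ⟨0 0 0; 0 0 1⟩
Path 2 = h;k:
  e0=(1,0,0) h~>(1,0,1) k~>(0,1)
  e1=(0,1,0) h~>(1,1,0) k~>(0,1)
  e2=(0,0,1) h~>(0,1,0) k~>(0,1)
  result₂ = ⟨0 0 0; 1 1 1⟩
Equal? differ; not commutative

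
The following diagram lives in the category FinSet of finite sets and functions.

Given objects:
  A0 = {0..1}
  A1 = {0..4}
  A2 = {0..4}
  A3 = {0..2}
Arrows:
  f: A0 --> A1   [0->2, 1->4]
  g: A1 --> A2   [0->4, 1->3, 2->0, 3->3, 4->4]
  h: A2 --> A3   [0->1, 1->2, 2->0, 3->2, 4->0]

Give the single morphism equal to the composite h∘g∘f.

Answer: [0->1, 1->0]

Work:
  0 f-->2 g-->0 h-->1
  1 f-->4 g-->4 h-->0
result: [0->1, 1->0]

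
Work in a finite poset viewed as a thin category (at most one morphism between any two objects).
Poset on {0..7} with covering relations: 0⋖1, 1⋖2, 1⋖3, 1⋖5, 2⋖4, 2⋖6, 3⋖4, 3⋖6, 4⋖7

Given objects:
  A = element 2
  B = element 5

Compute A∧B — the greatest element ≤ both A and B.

Answer: A∧B = 1

Work:
Common predecessors of 2,5: {0,1}
  0 ≤ 1
  1 ≤ 1
glb = 1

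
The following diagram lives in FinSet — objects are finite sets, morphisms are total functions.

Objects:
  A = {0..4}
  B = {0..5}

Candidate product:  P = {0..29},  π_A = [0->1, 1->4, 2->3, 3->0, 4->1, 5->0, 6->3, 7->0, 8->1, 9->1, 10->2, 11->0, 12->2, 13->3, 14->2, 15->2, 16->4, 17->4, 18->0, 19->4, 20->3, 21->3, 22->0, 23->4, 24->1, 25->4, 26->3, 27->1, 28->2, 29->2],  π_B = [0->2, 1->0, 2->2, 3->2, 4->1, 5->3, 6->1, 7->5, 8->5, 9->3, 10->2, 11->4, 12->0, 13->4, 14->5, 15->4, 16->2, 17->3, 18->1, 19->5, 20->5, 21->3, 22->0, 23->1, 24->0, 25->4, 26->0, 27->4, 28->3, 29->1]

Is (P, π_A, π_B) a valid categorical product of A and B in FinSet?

|A|·|B| = 5·6 = 30;  |P| = 30
Check the pairing map k ↦ (π_A(k), π_B(k)):
  0 -> (1,2)
  1 -> (4,0)
  2 -> (3,2)
  3 -> (0,2)
  4 -> (1,1)
  5 -> (0,3)
  6 -> (3,1)
  7 -> (0,5)
  8 -> (1,5)
  9 -> (1,3)
  10 -> (2,2)
  11 -> (0,4)
  12 -> (2,0)
  13 -> (3,4)
  14 -> (2,5)
  15 -> (2,4)
  16 -> (4,2)
  17 -> (4,3)
  18 -> (0,1)
  19 -> (4,5)
  20 -> (3,5)
  21 -> (3,3)
  22 -> (0,0)
  23 -> (4,1)
  24 -> (1,0)
  25 -> (4,4)
  26 -> (3,0)
  27 -> (1,4)
  28 -> (2,3)
  29 -> (2,1)
distinct pairs in image: 30 / 30 needed
  → bijection onto A×B; projections well-typed.

Answer: VALID PRODUCT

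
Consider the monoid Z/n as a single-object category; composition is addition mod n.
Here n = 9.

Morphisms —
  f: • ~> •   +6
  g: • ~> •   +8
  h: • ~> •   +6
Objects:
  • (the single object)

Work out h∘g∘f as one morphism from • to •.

  0 +6≡6 +8≡5 +6≡2  (mod 9)
⟦path⟧: +2

Answer: +2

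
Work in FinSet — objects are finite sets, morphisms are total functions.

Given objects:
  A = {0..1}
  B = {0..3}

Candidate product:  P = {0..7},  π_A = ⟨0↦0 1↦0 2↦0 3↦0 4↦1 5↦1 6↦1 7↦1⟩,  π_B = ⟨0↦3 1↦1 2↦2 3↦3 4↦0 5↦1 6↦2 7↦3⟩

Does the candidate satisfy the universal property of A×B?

|A|·|B| = 2·4 = 8;  |P| = 8
Check the pairing map k ↦ (π_A(k), π_B(k)):
  0 ↦ (0,3)
  1 ↦ (0,1)
  2 ↦ (0,2)
  3 ↦ (0,3)  ✗ repeats pair of k=0
  4 ↦ (1,0)
  5 ↦ (1,1)
  6 ↦ (1,2)
  7 ↦ (1,3)
distinct pairs in image: 7 / 8 needed
  → (0,3) hit at k=0 and k=3

Answer: NOT A VALID PRODUCT — duplicate pair at indices 3,0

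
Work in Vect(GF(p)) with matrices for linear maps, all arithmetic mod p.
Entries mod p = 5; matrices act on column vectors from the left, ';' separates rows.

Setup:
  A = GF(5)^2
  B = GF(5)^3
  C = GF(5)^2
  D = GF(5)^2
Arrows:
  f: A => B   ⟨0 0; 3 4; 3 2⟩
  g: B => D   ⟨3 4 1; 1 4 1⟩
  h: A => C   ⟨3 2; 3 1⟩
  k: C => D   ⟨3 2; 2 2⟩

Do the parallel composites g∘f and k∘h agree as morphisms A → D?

Path 1 = f;g:
  e0=[1,0] f=>[0,3,3] g=>[0,0]
  e1=[0,1] f=>[0,4,2] g=>[3,3]
  result₁ = ⟨0 3; 0 3⟩
Path 2 = h;k:
  e0=[1,0] h=>[3,3] k=>[0,2]
  e1=[0,1] h=>[2,1] k=>[3,1]
  result₂ = ⟨0 3; 2 1⟩
Equal? NO — does not commute

Answer: DOES NOT COMMUTE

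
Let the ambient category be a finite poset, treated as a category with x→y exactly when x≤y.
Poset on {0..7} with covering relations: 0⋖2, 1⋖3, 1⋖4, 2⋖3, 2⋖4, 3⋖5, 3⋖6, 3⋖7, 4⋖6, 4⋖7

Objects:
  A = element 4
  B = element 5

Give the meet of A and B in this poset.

Lower bounds of A=4 and B=5: {0,1,2}
  maximal lower bounds 1 and 2 are incomparable: neither 1⊑2 nor 2⊑1
→ no greatest lower bound exists

Answer: NO MEET EXISTS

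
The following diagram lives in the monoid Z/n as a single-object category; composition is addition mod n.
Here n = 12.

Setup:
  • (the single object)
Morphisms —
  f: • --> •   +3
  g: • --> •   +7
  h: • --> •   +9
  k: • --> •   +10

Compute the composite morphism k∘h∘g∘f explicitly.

Answer: +5

Work:
  0 +3≡3 +7≡10 +9≡7 +10≡5  (mod 12)
composite: +5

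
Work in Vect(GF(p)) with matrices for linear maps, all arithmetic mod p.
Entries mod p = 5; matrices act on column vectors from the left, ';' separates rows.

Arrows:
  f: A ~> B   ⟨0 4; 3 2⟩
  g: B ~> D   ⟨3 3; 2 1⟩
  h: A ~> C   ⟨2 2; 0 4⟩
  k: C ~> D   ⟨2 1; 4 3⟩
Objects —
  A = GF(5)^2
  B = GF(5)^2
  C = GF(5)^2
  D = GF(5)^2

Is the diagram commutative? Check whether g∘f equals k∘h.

Answer: COMMUTES

Trace:
1) trace f;g:
  e0=(1,0) f~>(0,3) g~>(4,3)
  e1=(0,1) f~>(4,2) g~>(3,0)
  result₁ = ⟨4 3; 3 0⟩
2) trace h;k:
  e0=(1,0) h~>(2,0) k~>(4,3)
  e1=(0,1) h~>(2,4) k~>(3,0)
  result₂ = ⟨4 3; 3 0⟩
Equal? YES — commutes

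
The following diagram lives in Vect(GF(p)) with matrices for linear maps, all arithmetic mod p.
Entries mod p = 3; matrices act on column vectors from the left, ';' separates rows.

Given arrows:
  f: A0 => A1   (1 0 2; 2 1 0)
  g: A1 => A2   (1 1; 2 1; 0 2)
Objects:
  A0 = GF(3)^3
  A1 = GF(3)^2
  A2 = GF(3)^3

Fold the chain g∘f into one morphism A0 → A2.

  e0=[1,0,0] f=>[1,2] g=>[0,1,1]
  e1=[0,1,0] f=>[0,1] g=>[1,1,2]
  e2=[0,0,1] f=>[2,0] g=>[2,1,0]
⟦path⟧: (0 1 2; 1 1 1; 1 2 0)

Answer: (0 1 2; 1 1 1; 1 2 0)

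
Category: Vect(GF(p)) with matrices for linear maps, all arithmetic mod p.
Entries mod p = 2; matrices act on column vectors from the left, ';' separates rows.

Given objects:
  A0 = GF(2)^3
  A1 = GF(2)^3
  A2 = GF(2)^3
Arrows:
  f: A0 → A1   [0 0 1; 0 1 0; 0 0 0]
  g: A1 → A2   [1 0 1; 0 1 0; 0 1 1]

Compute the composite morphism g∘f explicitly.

Answer: [0 0 1; 0 1 0; 0 1 0]

Derivation:
  e0=(1,0,0) f→(0,0,0) g→(0,0,0)
  e1=(0,1,0) f→(0,1,0) g→(0,1,1)
  e2=(0,0,1) f→(1,0,0) g→(1,0,0)
composite: [0 0 1; 0 1 0; 0 1 0]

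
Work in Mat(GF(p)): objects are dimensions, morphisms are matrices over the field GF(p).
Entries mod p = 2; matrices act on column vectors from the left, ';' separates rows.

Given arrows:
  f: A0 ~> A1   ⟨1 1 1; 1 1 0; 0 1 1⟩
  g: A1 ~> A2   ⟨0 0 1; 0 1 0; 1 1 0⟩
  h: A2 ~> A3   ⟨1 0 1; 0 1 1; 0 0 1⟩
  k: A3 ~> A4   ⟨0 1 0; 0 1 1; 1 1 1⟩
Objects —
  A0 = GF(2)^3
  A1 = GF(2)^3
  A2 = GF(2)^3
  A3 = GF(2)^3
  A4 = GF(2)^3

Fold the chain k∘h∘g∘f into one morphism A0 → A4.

Answer: ⟨1 1 1; 1 1 0; 1 0 0⟩

Trace:
  e0=(1,0,0) f~>(1,1,0) g~>(0,1,0) h~>(0,1,0) k~>(1,1,1)
  e1=(0,1,0) f~>(1,1,1) g~>(1,1,0) h~>(1,1,0) k~>(1,1,0)
  e2=(0,0,1) f~>(1,0,1) g~>(1,0,1) h~>(0,1,1) k~>(1,0,0)
⟦path⟧: ⟨1 1 1; 1 1 0; 1 0 0⟩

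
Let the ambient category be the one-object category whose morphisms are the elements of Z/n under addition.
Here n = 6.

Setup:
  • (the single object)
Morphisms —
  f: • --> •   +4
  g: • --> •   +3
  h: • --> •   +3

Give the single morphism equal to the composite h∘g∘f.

Answer: +4

Trace:
  0 +4≡4 +3≡1 +3≡4  (mod 6)
⟦path⟧: +4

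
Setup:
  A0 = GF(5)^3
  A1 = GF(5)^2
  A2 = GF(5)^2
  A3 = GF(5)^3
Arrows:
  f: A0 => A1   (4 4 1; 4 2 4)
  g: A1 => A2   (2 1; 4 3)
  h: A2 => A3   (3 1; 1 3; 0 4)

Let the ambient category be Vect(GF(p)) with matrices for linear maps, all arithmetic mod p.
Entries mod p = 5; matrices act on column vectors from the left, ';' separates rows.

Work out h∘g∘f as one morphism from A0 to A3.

  e0=(1,0,0) f=>(4,4) g=>(2,3) h=>(4,1,2)
  e1=(0,1,0) f=>(4,2) g=>(0,2) h=>(2,1,3)
  e2=(0,0,1) f=>(1,4) g=>(1,1) h=>(4,4,4)
composite: (4 2 4; 1 1 4; 2 3 4)

Answer: (4 2 4; 1 1 4; 2 3 4)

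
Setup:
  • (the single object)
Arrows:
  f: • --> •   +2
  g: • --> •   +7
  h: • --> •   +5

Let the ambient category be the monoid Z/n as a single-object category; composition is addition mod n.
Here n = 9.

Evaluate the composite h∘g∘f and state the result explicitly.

  0 +2≡2 +7≡0 +5≡5  (mod 9)
composite: +5

Answer: +5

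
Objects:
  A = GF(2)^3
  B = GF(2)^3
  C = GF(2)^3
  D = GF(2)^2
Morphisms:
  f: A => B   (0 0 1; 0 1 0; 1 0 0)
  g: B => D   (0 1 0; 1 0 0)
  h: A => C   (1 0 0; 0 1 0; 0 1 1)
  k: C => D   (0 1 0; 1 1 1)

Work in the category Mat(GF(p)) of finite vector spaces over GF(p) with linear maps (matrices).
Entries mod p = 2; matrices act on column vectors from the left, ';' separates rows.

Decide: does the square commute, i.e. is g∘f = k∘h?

Along f;g (path 1):
  e0=⟨1,0,0⟩ f=>⟨0,0,1⟩ g=>⟨0,0⟩
  e1=⟨0,1,0⟩ f=>⟨0,1,0⟩ g=>⟨1,0⟩
  e2=⟨0,0,1⟩ f=>⟨1,0,0⟩ g=>⟨0,1⟩
  result₁ = (0 1 0; 0 0 1)
Along h;k (path 2):
  e0=⟨1,0,0⟩ h=>⟨1,0,0⟩ k=>⟨0,1⟩
  e1=⟨0,1,0⟩ h=>⟨0,1,1⟩ k=>⟨1,0⟩
  e2=⟨0,0,1⟩ h=>⟨0,0,1⟩ k=>⟨0,1⟩
  result₂ = (0 1 0; 1 0 1)
Equal? differ; not commutative

Answer: DOES NOT COMMUTE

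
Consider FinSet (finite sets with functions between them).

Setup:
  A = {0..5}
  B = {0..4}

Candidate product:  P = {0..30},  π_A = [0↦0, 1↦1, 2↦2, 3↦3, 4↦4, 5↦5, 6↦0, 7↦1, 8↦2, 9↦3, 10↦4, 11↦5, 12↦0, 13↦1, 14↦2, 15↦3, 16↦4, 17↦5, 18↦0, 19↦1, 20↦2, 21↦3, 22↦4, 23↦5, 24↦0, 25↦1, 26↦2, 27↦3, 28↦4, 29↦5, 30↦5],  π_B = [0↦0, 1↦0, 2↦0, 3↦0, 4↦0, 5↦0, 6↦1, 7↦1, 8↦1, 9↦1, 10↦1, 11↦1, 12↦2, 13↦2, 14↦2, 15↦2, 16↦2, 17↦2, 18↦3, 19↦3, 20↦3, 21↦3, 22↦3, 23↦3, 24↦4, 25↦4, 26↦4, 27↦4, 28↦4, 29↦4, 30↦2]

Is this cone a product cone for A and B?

Answer: NOT A VALID PRODUCT — |P|=31 ≠ |A|·|B|=30

Trace:
|A|·|B| = 6·5 = 30;  |P| = 31
  → cardinalities differ; no bijection possible.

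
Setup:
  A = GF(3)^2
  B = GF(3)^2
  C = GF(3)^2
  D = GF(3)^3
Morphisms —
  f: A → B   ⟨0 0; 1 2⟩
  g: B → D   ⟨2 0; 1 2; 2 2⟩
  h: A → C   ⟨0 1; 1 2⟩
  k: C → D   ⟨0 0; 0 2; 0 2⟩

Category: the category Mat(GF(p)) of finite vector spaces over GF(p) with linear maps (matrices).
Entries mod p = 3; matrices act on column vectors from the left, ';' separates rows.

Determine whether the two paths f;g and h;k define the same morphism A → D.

Along f;g (path 1):
  e0=[1,0] f→[0,1] g→[0,2,2]
  e1=[0,1] f→[0,2] g→[0,1,1]
  result₁ = ⟨0 0; 2 1; 2 1⟩
Along h;k (path 2):
  e0=[1,0] h→[0,1] k→[0,2,2]
  e1=[0,1] h→[1,2] k→[0,1,1]
  result₂ = ⟨0 0; 2 1; 2 1⟩
Equal? same morphism ✓

Answer: COMMUTES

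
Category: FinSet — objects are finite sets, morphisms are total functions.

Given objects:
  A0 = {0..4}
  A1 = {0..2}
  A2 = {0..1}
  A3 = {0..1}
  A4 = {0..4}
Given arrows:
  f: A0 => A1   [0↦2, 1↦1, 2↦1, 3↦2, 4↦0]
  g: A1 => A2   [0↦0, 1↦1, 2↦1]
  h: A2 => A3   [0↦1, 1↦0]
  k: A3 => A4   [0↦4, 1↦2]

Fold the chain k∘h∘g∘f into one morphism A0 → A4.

Answer: [0↦4, 1↦4, 2↦4, 3↦4, 4↦2]

Derivation:
  0 f=>2 g=>1 h=>0 k=>4
  1 f=>1 g=>1 h=>0 k=>4
  2 f=>1 g=>1 h=>0 k=>4
  3 f=>2 g=>1 h=>0 k=>4
  4 f=>0 g=>0 h=>1 k=>2
composite: [0↦4, 1↦4, 2↦4, 3↦4, 4↦2]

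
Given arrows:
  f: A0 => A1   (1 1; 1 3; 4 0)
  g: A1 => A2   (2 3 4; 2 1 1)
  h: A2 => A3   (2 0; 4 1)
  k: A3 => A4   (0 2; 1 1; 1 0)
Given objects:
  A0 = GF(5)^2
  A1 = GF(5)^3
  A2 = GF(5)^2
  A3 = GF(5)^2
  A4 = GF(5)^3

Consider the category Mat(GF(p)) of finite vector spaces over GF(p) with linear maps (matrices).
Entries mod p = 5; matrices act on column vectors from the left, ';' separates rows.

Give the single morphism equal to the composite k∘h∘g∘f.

  e0=⟨1,0⟩ f=>⟨1,1,4⟩ g=>⟨1,2⟩ h=>⟨2,1⟩ k=>⟨2,3,2⟩
  e1=⟨0,1⟩ f=>⟨1,3,0⟩ g=>⟨1,0⟩ h=>⟨2,4⟩ k=>⟨3,1,2⟩
composite: (2 3; 3 1; 2 2)

Answer: (2 3; 3 1; 2 2)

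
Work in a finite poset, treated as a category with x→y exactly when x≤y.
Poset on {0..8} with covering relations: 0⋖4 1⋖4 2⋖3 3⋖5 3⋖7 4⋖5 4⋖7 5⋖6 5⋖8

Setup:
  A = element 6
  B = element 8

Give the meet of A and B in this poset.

{x : x⊑A ∧ x⊑B} = {0,1,2,3,4,5}  (A=6, B=8)
  0 ⊑ 5
  1 ⊑ 5
  2 ⊑ 5
  3 ⊑ 5
  4 ⊑ 5
  5 ⊑ 5
glb = 5

Answer: A∧B = 5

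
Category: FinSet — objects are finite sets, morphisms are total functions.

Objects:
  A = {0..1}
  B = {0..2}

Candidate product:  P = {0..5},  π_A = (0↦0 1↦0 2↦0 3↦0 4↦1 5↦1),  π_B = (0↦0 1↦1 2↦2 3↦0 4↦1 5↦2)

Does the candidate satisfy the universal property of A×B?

Answer: NOT A VALID PRODUCT — duplicate pair at indices 0,3

Trace:
|A|·|B| = 2·3 = 6;  |P| = 6
Check the pairing map k ↦ (π_A(k), π_B(k)):
  0 ↦ (0,0)
  1 ↦ (0,1)
  2 ↦ (0,2)
  3 ↦ (0,0)  ✗ repeats pair of k=0
  4 ↦ (1,1)
  5 ↦ (1,2)
distinct pairs in image: 5 / 6 needed
  → (0,0) hit at k=0 and k=3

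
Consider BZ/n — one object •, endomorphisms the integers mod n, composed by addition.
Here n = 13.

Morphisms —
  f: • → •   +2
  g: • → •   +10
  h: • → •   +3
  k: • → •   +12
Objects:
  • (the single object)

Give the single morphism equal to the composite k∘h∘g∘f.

  0 +2≡2 +10≡12 +3≡2 +12≡1  (mod 13)
composite: +1

Answer: +1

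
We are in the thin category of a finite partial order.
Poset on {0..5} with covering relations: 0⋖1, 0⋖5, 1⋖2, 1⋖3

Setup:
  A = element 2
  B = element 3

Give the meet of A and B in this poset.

Answer: A∧B = 1

Work:
Common predecessors of 2,3: {0,1}
  0 ≤ 1
  1 ≤ 1
glb = 1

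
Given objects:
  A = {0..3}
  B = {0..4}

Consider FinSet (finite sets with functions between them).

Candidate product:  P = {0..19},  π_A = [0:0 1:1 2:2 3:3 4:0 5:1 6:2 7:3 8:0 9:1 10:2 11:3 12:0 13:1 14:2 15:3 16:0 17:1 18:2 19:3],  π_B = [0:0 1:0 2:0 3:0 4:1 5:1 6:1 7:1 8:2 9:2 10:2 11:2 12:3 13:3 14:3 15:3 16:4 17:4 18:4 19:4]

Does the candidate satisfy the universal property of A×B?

Answer: VALID PRODUCT

Trace:
|A|·|B| = 4·5 = 20;  |P| = 20
Check the pairing map k ↦ (π_A(k), π_B(k)):
  0 : (0,0)
  1 : (1,0)
  2 : (2,0)
  3 : (3,0)
  4 : (0,1)
  5 : (1,1)
  6 : (2,1)
  7 : (3,1)
  8 : (0,2)
  9 : (1,2)
  10 : (2,2)
  11 : (3,2)
  12 : (0,3)
  13 : (1,3)
  14 : (2,3)
  15 : (3,3)
  16 : (0,4)
  17 : (1,4)
  18 : (2,4)
  19 : (3,4)
distinct pairs in image: 20 / 20 needed
  → bijection onto A×B; projections well-typed.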